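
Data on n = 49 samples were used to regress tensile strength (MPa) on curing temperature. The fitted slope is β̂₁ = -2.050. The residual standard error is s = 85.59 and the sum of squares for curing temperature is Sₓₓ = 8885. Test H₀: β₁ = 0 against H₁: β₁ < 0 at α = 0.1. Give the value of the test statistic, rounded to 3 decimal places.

t = -2.258

SE(β̂₁) = s/√Sₓₓ = 85.59/√8885 = 0.908018.
t = -2.050 / 0.908018 = -2.258.
df = n − 2 = 47.
One-sided p ≈ 0.0143, which is < 0.1, so reject H₀.
There is evidence that the true slope on curing temperature is negative.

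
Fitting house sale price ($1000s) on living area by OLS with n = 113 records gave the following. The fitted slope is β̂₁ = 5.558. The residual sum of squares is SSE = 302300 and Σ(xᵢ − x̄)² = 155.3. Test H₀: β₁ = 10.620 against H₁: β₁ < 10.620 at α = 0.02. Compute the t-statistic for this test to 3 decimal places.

t = -1.209

MSE = SSE/(n − 2) = 302300/111 = 2723.42.
SE(β̂₁) = √(MSE/Sₓₓ) = √(2723.42/155.3) = 4.18766.
t = (5.558 − 10.620) / 4.18766 = -1.209.
df = n − 2 = 111.
One-sided p ≈ 0.1147, which is ≥ 0.02, so fail to reject H₀.
The data do not give significant evidence that the true slope on living area is below 10.620 $1000s per unit.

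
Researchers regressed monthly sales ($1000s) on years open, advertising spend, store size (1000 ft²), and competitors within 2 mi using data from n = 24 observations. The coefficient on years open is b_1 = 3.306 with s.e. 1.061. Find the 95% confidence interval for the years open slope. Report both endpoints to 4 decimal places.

(1.0853, 5.5267)

df = n − k − 1 = 24 − 4 − 1 = 19.
t* = t_{0.025, 19} = 2.093024.
Margin = t* × SE = 2.093024 × 1.061 = 2.220699.
CI: 3.306 ± 2.220699 → (1.0853, 5.5267).
With 95% confidence, each one-unit increase in years open is associated with a change of between 1.0853 and 5.5267 $1000s in monthly sales, holding the other predictors fixed.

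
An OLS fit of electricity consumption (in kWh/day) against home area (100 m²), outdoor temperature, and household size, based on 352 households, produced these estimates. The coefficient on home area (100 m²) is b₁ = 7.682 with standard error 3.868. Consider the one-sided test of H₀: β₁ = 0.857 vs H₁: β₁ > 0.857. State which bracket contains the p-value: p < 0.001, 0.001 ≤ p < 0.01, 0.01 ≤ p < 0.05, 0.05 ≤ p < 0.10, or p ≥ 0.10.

t = (7.682 − 0.857) / 3.868 = 1.764.
df = n − k − 1 = 352 − 3 − 1 = 348.
One-sided p = P(T_{348} > t) ≈ 0.0393.
So 0.01 ≤ p < 0.05.

0.01 ≤ p < 0.05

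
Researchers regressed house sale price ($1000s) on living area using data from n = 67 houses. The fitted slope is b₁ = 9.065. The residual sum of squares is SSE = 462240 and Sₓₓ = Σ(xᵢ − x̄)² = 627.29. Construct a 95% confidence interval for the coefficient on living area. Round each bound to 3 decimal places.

(2.341, 15.789)

MSE = SSE/(n − 2) = 462240/65 = 7111.38.
SE(b₁) = √(MSE/Sₓₓ) = √(7111.38/627.29) = 3.367.
df = n − 2 = 65.
t* = t_{0.025, 65} = 1.997138.
Margin = t* × SE = 1.997138 × 3.367 = 6.72436.
CI: 9.065 ± 6.72436 → (2.341, 15.789).
With 95% confidence, each one-unit increase in living area is associated with a change of between 2.341 and 15.789 $1000s in house sale price.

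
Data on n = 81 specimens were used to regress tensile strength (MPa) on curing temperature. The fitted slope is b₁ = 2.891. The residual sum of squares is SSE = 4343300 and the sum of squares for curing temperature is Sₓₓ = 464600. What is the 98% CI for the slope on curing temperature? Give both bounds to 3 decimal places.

(2.074, 3.708)

MSE = SSE/(n − 2) = 4343300/79 = 54978.5.
SE(b₁) = √(MSE/Sₓₓ) = √(54978.5/464600) = 0.343999.
df = n − 2 = 79.
t* = t_{0.01, 79} = 2.374482.
Margin = t* × SE = 2.374482 × 0.343999 = 0.81682.
CI: 2.891 ± 0.81682 → (2.074, 3.708).
With 98% confidence, each one-unit increase in curing temperature is associated with a change of between 2.074 and 3.708 MPa in tensile strength.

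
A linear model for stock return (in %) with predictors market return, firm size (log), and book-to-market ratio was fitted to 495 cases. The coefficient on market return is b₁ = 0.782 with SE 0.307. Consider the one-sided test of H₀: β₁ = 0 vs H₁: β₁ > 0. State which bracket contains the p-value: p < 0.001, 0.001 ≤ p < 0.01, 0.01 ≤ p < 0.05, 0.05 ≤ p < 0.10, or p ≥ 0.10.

0.001 ≤ p < 0.01

t = 0.782 / 0.307 = 2.547.
df = n − k − 1 = 495 − 3 − 1 = 491.
One-sided p = P(T_{491} > t) ≈ 0.0056.
So 0.001 ≤ p < 0.01.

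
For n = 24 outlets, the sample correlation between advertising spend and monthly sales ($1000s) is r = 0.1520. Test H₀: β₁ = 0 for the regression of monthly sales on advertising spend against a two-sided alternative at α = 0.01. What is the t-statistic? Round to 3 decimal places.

t = r·√(n − 2)/√(1 − r²) = 0.1520·√22/√0.976896 = 0.721.
df = n − 2 = 22.
Two-sided p ≈ 0.4783, which is ≥ 0.01, so fail to reject H₀.
The data do not give significant evidence of a linear association between advertising spend and monthly sales.

t = 0.721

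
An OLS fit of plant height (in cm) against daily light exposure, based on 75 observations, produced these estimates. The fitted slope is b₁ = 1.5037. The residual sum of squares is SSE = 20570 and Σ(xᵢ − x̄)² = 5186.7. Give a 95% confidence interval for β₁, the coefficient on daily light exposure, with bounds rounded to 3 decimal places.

MSE = SSE/(n − 2) = 20570/73 = 281.781.
SE(b₁) = √(MSE/Sₓₓ) = √(281.781/5186.7) = 0.233083.
df = n − 2 = 73.
t* = t_{0.025, 73} = 1.992997.
Margin = t* × SE = 1.992997 × 0.233083 = 0.46453.
CI: 1.5037 ± 0.46453 → (1.039, 1.968).
With 95% confidence, each one-unit increase in daily light exposure is associated with a change of between 1.039 and 1.968 cm in plant height.

(1.039, 1.968)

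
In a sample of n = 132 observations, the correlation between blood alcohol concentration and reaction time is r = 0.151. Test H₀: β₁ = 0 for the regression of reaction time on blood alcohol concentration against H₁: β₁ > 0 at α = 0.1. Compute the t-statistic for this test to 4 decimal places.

t = r·√(n − 2)/√(1 − r²) = 0.151·√130/√0.977199 = 1.7416.
df = n − 2 = 130.
One-sided p ≈ 0.0420, which is < 0.1, so reject H₀.
There is evidence of a linear association between blood alcohol concentration and reaction time.

t = 1.7416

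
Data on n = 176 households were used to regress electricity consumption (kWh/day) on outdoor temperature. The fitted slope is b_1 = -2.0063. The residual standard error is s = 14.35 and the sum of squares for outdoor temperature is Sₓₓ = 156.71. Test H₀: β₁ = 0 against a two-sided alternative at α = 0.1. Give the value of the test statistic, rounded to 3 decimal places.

t = -1.750

SE(b_1) = s/√Sₓₓ = 14.35/√156.71 = 1.14631.
t = -2.0063 / 1.14631 = -1.750.
df = n − 2 = 174.
Two-sided p ≈ 0.0818, which is < 0.1, so reject H₀.
There is evidence that outdoor temperature is associated with electricity consumption.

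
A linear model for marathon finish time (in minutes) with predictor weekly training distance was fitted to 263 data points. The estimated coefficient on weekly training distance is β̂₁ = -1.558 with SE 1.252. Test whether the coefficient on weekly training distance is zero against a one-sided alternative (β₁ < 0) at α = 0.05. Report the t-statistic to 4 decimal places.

H₀: β₁ = 0 vs H₁: β₁ < 0.
t = (β̂₁ − β₁⁰)/SE = -1.558 / 1.252 = -1.2444.
df = n − 2 = 263 − 2 = 261.
One-sided p ≈ 0.1072, which is ≥ 0.05, so fail to reject H₀.
The data do not give significant evidence that the true slope on weekly training distance is negative.

t = -1.2444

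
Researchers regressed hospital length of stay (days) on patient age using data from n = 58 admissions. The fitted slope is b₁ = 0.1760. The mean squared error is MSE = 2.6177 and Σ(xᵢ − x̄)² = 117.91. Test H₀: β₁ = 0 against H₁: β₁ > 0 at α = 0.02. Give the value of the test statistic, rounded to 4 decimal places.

SE(b₁) = √(MSE/Sₓₓ) = √(2.6177/117.91) = 0.148999.
t = 0.1760 / 0.148999 = 1.1812.
df = n − 2 = 56.
One-sided p ≈ 0.1213, which is ≥ 0.02, so fail to reject H₀.
The data do not give significant evidence that the true slope on patient age is positive.

t = 1.1812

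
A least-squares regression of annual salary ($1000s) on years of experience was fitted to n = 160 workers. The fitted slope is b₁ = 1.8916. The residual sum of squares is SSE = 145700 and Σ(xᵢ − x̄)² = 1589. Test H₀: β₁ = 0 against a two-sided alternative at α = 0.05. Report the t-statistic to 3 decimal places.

t = 2.483

MSE = SSE/(n − 2) = 145700/158 = 922.152.
SE(b₁) = √(MSE/Sₓₓ) = √(922.152/1589) = 0.761797.
t = 1.8916 / 0.761797 = 2.483.
df = n − 2 = 158.
Two-sided p ≈ 0.0141, which is < 0.05, so reject H₀.
There is evidence that years of experience is associated with annual salary.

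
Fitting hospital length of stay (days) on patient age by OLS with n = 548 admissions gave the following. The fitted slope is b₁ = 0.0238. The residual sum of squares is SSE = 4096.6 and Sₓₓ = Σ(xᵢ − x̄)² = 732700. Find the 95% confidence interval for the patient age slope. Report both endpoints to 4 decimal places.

(0.0175, 0.0301)

MSE = SSE/(n − 2) = 4096.6/546 = 7.50293.
SE(b₁) = √(MSE/Sₓₓ) = √(7.50293/732700) = 0.00320002.
df = n − 2 = 546.
t* = t_{0.025, 546} = 1.964318.
Margin = t* × SE = 1.964318 × 0.00320002 = 0.006286.
CI: 0.0238 ± 0.006286 → (0.0175, 0.0301).
With 95% confidence, each one-unit increase in patient age is associated with a change of between 0.0175 and 0.0301 days in hospital length of stay.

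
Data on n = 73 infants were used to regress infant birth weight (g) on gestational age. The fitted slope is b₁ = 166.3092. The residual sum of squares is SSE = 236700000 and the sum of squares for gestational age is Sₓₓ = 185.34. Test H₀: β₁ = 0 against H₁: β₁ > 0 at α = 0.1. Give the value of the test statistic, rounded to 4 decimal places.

t = 1.2400

MSE = SSE/(n − 2) = 236700000/71 = 3.3338e+06.
SE(b₁) = √(MSE/Sₓₓ) = √(3.3338e+06/185.34) = 134.117.
t = 166.3092 / 134.117 = 1.2400.
df = n − 2 = 71.
One-sided p ≈ 0.1095, which is ≥ 0.1, so fail to reject H₀.
The data do not give significant evidence that the true slope on gestational age is positive.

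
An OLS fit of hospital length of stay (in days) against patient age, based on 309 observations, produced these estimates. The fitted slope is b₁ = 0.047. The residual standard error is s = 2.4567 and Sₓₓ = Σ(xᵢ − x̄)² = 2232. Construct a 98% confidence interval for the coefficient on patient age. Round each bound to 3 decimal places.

SE(b₁) = s/√Sₓₓ = 2.4567/√2232 = 0.0520002.
df = n − 2 = 307.
t* = t_{0.01, 307} = 2.338556.
Margin = t* × SE = 2.338556 × 0.0520002 = 0.12161.
CI: 0.047 ± 0.12161 → (-0.075, 0.169).
With 98% confidence, each one-unit increase in patient age is associated with a change of between -0.075 and 0.169 days in hospital length of stay.

(-0.075, 0.169)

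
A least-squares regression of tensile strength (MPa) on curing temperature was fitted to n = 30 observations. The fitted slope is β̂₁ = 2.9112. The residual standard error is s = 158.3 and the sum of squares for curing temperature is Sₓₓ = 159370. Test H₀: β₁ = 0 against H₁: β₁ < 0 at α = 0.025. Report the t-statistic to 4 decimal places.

SE(β̂₁) = s/√Sₓₓ = 158.3/√159370 = 0.396531.
t = 2.9112 / 0.396531 = 7.3417.
df = n − 2 = 28.
One-sided p ≈ 1.0000, which is ≥ 0.025, so fail to reject H₀.
The data do not give significant evidence that the true slope on curing temperature is negative.

t = 7.3417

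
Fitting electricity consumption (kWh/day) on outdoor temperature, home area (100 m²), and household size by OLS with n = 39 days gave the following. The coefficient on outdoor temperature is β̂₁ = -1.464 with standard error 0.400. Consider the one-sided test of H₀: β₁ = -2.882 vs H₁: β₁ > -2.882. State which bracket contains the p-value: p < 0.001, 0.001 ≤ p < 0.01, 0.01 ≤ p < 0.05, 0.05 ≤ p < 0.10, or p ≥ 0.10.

p < 0.001

t = (-1.464 − (-2.882)) / 0.400 = 3.545.
df = n − k − 1 = 39 − 3 − 1 = 35.
One-sided p = P(T_{35} > t) ≈ 0.0006.
So p < 0.001.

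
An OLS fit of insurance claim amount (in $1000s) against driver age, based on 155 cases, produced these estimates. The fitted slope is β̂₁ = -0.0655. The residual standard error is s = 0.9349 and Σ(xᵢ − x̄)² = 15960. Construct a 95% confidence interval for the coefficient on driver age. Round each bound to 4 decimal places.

SE(β̂₁) = s/√Sₓₓ = 0.9349/√15960 = 0.00740029.
df = n − 2 = 153.
t* = t_{0.025, 153} = 1.97559.
Margin = t* × SE = 1.97559 × 0.00740029 = 0.014620.
CI: -0.0655 ± 0.014620 → (-0.0801, -0.0509).
With 95% confidence, each one-unit increase in driver age is associated with a change of between -0.0801 and -0.0509 $1000s in insurance claim amount.

(-0.0801, -0.0509)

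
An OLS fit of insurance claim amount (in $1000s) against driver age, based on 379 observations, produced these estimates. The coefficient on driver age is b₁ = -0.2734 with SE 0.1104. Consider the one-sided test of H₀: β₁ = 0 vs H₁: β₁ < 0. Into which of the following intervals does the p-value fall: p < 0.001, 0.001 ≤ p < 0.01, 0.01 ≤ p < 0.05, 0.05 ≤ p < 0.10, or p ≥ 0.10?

t = -0.2734 / 0.1104 = -2.476.
df = n − 2 = 379 − 2 = 377.
One-sided p = P(T_{377} < t) ≈ 0.0069.
So 0.001 ≤ p < 0.01.

0.001 ≤ p < 0.01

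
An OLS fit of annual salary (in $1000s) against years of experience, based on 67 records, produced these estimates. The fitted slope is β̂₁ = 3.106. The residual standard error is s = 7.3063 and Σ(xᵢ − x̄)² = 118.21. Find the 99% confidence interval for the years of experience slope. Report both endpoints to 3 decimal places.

(1.323, 4.889)

SE(β̂₁) = s/√Sₓₓ = 7.3063/√118.21 = 0.672002.
df = n − 2 = 65.
t* = t_{0.005, 65} = 2.653604.
Margin = t* × SE = 2.653604 × 0.672002 = 1.78323.
CI: 3.106 ± 1.78323 → (1.323, 4.889).
With 99% confidence, each one-unit increase in years of experience is associated with a change of between 1.323 and 4.889 $1000s in annual salary.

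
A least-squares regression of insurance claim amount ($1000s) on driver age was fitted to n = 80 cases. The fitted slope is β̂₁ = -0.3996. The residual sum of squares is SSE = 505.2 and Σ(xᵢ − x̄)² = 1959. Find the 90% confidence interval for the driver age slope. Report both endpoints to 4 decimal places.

MSE = SSE/(n − 2) = 505.2/78 = 6.47692.
SE(β̂₁) = √(MSE/Sₓₓ) = √(6.47692/1959) = 0.0574999.
df = n − 2 = 78.
t* = t_{0.05, 78} = 1.664625.
Margin = t* × SE = 1.664625 × 0.0574999 = 0.095716.
CI: -0.3996 ± 0.095716 → (-0.4953, -0.3039).
With 90% confidence, each one-unit increase in driver age is associated with a change of between -0.4953 and -0.3039 $1000s in insurance claim amount.

(-0.4953, -0.3039)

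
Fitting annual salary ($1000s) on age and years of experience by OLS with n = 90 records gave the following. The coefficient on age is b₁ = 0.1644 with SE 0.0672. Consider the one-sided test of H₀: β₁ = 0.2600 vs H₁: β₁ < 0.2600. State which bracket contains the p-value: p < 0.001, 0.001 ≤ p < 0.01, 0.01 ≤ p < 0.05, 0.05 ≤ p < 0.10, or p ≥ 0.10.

0.05 ≤ p < 0.10

t = (0.1644 − 0.2600) / 0.0672 = -1.423.
df = n − k − 1 = 90 − 2 − 1 = 87.
One-sided p = P(T_{87} < t) ≈ 0.0792.
So 0.05 ≤ p < 0.10.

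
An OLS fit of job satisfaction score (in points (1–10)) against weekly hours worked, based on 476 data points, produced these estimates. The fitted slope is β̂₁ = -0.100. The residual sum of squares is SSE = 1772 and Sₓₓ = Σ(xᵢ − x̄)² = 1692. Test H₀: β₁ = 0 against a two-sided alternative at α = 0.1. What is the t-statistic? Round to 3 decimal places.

MSE = SSE/(n − 2) = 1772/474 = 3.7384.
SE(β̂₁) = √(MSE/Sₓₓ) = √(3.7384/1692) = 0.0470048.
t = -0.100 / 0.0470048 = -2.127.
df = n − 2 = 474.
Two-sided p ≈ 0.0339, which is < 0.1, so reject H₀.
There is evidence that weekly hours worked is associated with job satisfaction score.

t = -2.127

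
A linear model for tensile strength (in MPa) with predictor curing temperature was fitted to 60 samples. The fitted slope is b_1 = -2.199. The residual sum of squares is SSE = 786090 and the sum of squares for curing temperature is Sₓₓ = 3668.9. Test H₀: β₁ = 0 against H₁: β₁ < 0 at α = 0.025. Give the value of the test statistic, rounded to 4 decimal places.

t = -1.1441

MSE = SSE/(n − 2) = 786090/58 = 13553.3.
SE(b_1) = √(MSE/Sₓₓ) = √(13553.3/3668.9) = 1.922.
t = -2.199 / 1.922 = -1.1441.
df = n − 2 = 58.
One-sided p ≈ 0.1286, which is ≥ 0.025, so fail to reject H₀.
The data do not give significant evidence that the true slope on curing temperature is negative.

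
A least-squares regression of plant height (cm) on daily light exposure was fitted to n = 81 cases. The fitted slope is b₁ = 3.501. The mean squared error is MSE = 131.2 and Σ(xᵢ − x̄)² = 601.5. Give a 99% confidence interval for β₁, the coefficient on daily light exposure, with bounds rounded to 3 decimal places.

(2.268, 4.734)

SE(b₁) = √(MSE/Sₓₓ) = √(131.2/601.5) = 0.467035.
df = n − 2 = 79.
t* = t_{0.005, 79} = 2.639505.
Margin = t* × SE = 2.639505 × 0.467035 = 1.23274.
CI: 3.501 ± 1.23274 → (2.268, 4.734).
With 99% confidence, each one-unit increase in daily light exposure is associated with a change of between 2.268 and 4.734 cm in plant height.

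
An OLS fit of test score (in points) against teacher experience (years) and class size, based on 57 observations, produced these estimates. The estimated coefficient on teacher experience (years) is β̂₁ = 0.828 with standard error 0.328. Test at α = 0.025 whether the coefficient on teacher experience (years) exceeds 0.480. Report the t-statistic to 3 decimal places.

H₀: β₁ = 0.480 vs H₁: β₁ > 0.480.
t = (β̂₁ − β₁⁰)/SE = (0.828 − 0.480) / 0.328 = 1.061.
df = n − k − 1 = 57 − 2 − 1 = 54.
One-sided p ≈ 0.1467, which is ≥ 0.025, so fail to reject H₀.
The data do not give significant evidence that the true slope on teacher experience (years) exceeds 0.480 points per unit, holding the other predictors fixed.

t = 1.061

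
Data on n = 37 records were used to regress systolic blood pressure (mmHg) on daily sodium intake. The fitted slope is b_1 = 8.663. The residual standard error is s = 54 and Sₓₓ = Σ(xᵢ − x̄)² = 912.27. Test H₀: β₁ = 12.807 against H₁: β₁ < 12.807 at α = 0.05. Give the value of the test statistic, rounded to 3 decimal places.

t = -2.318

SE(b_1) = s/√Sₓₓ = 54/√912.27 = 1.78785.
t = (8.663 − 12.807) / 1.78785 = -2.318.
df = n − 2 = 35.
One-sided p ≈ 0.0132, which is < 0.05, so reject H₀.
There is evidence that the true slope on daily sodium intake is below 12.807 mmHg per unit.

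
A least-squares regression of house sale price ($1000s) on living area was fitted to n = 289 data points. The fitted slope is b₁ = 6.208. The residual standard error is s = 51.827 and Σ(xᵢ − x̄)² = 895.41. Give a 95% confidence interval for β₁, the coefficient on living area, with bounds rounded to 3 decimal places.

(2.799, 9.617)

SE(b₁) = s/√Sₓₓ = 51.827/√895.41 = 1.73199.
df = n − 2 = 287.
t* = t_{0.025, 287} = 1.968264.
Margin = t* × SE = 1.968264 × 1.73199 = 3.40901.
CI: 6.208 ± 3.40901 → (2.799, 9.617).
With 95% confidence, each one-unit increase in living area is associated with a change of between 2.799 and 9.617 $1000s in house sale price.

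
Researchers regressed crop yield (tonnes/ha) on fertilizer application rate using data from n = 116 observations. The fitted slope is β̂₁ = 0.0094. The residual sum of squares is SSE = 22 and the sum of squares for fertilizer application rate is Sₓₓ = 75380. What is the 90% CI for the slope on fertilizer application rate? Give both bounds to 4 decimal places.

(0.0067, 0.0121)

MSE = SSE/(n − 2) = 22/114 = 0.192982.
SE(β̂₁) = √(MSE/Sₓₓ) = √(0.192982/75380) = 0.00160004.
df = n − 2 = 114.
t* = t_{0.05, 114} = 1.65833.
Margin = t* × SE = 1.65833 × 0.00160004 = 0.002653.
CI: 0.0094 ± 0.002653 → (0.0067, 0.0121).
With 90% confidence, each one-unit increase in fertilizer application rate is associated with a change of between 0.0067 and 0.0121 tonnes/ha in crop yield.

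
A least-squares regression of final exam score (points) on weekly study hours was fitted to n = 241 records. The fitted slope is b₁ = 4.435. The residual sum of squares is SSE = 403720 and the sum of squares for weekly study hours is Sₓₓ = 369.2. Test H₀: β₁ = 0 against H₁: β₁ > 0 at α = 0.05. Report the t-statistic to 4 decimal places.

t = 2.0734

MSE = SSE/(n − 2) = 403720/239 = 1689.21.
SE(b₁) = √(MSE/Sₓₓ) = √(1689.21/369.2) = 2.139.
t = 4.435 / 2.139 = 2.0734.
df = n − 2 = 239.
One-sided p ≈ 0.0196, which is < 0.05, so reject H₀.
There is evidence that the true slope on weekly study hours is positive.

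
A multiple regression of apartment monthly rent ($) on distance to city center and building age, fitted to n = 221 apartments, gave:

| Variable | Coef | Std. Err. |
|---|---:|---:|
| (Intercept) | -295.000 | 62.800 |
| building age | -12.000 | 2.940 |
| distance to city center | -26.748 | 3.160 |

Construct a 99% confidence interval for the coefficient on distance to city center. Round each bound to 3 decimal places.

(-34.959, -18.537)

Read off: b = -26.748, SE = 3.160 for distance to city center.
df = n − k − 1 = 221 − 2 − 1 = 218.
t* = t_{0.005, 218} = 2.598569.
Margin = t* × SE = 2.598569 × 3.160 = 8.21148.
CI: -26.748 ± 8.21148 → (-34.959, -18.537).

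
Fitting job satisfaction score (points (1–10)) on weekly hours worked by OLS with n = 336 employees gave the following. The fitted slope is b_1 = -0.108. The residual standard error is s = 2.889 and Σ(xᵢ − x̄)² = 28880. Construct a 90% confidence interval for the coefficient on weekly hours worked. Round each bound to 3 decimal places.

SE(b_1) = s/√Sₓₓ = 2.889/√28880 = 0.017.
df = n − 2 = 334.
t* = t_{0.05, 334} = 1.649429.
Margin = t* × SE = 1.649429 × 0.017 = 0.02804.
CI: -0.108 ± 0.02804 → (-0.136, -0.080).
With 90% confidence, each one-unit increase in weekly hours worked is associated with a change of between -0.136 and -0.080 points (1–10) in job satisfaction score.

(-0.136, -0.080)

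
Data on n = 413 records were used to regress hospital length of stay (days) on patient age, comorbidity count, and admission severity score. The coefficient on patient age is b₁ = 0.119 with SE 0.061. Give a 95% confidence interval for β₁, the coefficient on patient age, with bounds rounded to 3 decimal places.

(-0.001, 0.239)

df = n − k − 1 = 413 − 3 − 1 = 409.
t* = t_{0.025, 409} = 1.965781.
Margin = t* × SE = 1.965781 × 0.061 = 0.11991.
CI: 0.119 ± 0.11991 → (-0.001, 0.239).
With 95% confidence, each one-unit increase in patient age is associated with a change of between -0.001 and 0.239 days in hospital length of stay, holding the other predictors fixed.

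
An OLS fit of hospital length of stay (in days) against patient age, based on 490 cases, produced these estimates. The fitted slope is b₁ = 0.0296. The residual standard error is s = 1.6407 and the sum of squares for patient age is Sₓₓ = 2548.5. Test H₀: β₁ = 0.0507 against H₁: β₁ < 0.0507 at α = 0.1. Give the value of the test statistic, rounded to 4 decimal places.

t = -0.6492

SE(b₁) = s/√Sₓₓ = 1.6407/√2548.5 = 0.0325003.
t = (0.0296 − 0.0507) / 0.0325003 = -0.6492.
df = n − 2 = 488.
One-sided p ≈ 0.2582, which is ≥ 0.1, so fail to reject H₀.
The data do not give significant evidence that the true slope on patient age is below 0.0507 days per unit.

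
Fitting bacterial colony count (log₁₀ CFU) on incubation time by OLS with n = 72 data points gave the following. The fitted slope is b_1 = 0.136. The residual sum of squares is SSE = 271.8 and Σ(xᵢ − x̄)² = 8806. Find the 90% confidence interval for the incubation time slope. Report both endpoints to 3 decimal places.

MSE = SSE/(n − 2) = 271.8/70 = 3.88286.
SE(b_1) = √(MSE/Sₓₓ) = √(3.88286/8806) = 0.0209984.
df = n − 2 = 70.
t* = t_{0.05, 70} = 1.666914.
Margin = t* × SE = 1.666914 × 0.0209984 = 0.03500.
CI: 0.136 ± 0.03500 → (0.101, 0.171).
With 90% confidence, each one-unit increase in incubation time is associated with a change of between 0.101 and 0.171 log₁₀ CFU in bacterial colony count.

(0.101, 0.171)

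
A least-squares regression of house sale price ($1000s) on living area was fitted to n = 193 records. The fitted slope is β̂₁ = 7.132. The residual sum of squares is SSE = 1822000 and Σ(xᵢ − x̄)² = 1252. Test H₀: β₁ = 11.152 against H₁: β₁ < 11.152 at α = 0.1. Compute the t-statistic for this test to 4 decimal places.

MSE = SSE/(n − 2) = 1822000/191 = 9539.27.
SE(β̂₁) = √(MSE/Sₓₓ) = √(9539.27/1252) = 2.76029.
t = (7.132 − 11.152) / 2.76029 = -1.4564.
df = n − 2 = 191.
One-sided p ≈ 0.0735, which is < 0.1, so reject H₀.
There is evidence that the true slope on living area is below 11.152 $1000s per unit.

t = -1.4564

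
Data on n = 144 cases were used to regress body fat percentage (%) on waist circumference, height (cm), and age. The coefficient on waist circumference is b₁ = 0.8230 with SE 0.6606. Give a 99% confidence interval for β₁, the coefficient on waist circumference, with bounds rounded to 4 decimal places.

df = n − k − 1 = 144 − 3 − 1 = 140.
t* = t_{0.005, 140} = 2.611403.
Margin = t* × SE = 2.611403 × 0.6606 = 1.725093.
CI: 0.8230 ± 1.725093 → (-0.9021, 2.5481).
With 99% confidence, each one-unit increase in waist circumference is associated with a change of between -0.9021 and 2.5481 % in body fat percentage, holding the other predictors fixed.

(-0.9021, 2.5481)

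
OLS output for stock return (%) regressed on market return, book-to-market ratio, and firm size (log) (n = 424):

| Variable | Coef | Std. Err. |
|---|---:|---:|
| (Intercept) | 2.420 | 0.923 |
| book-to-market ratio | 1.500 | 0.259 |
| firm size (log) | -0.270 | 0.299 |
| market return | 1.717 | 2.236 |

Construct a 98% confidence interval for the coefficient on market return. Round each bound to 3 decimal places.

(-3.505, 6.939)

Read off: b = 1.717, SE = 2.236 for market return.
df = n − k − 1 = 424 − 3 − 1 = 420.
t* = t_{0.01, 420} = 2.335259.
Margin = t* × SE = 2.335259 × 2.236 = 5.22164.
CI: 1.717 ± 5.22164 → (-3.505, 6.939).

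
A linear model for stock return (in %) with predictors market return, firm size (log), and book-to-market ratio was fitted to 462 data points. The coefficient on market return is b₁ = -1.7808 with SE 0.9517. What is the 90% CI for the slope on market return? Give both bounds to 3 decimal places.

(-3.349, -0.212)

df = n − k − 1 = 462 − 3 − 1 = 458.
t* = t_{0.05, 458} = 1.648187.
Margin = t* × SE = 1.648187 × 0.9517 = 1.56858.
CI: -1.7808 ± 1.56858 → (-3.349, -0.212).
With 90% confidence, each one-unit increase in market return is associated with a change of between -3.349 and -0.212 % in stock return, holding the other predictors fixed.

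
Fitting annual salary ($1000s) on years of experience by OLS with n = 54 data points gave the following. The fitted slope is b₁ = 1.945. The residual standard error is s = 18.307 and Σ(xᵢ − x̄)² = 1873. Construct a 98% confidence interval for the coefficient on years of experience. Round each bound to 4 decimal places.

(0.9297, 2.9603)

SE(b₁) = s/√Sₓₓ = 18.307/√1873 = 0.423008.
df = n − 2 = 52.
t* = t_{0.01, 52} = 2.400225.
Margin = t* × SE = 2.400225 × 0.423008 = 1.015314.
CI: 1.945 ± 1.015314 → (0.9297, 2.9603).
With 98% confidence, each one-unit increase in years of experience is associated with a change of between 0.9297 and 2.9603 $1000s in annual salary.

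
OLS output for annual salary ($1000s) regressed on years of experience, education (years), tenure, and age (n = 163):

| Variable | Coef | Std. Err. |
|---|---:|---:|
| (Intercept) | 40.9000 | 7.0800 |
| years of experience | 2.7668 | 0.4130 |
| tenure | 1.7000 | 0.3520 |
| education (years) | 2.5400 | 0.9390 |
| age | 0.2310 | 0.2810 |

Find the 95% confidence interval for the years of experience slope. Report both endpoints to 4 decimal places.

(1.9511, 3.5825)

Read off: b = 2.7668, SE = 0.4130 for years of experience.
df = n − k − 1 = 163 − 4 − 1 = 158.
t* = t_{0.025, 158} = 1.975092.
Margin = t* × SE = 1.975092 × 0.4130 = 0.815713.
CI: 2.7668 ± 0.815713 → (1.9511, 3.5825).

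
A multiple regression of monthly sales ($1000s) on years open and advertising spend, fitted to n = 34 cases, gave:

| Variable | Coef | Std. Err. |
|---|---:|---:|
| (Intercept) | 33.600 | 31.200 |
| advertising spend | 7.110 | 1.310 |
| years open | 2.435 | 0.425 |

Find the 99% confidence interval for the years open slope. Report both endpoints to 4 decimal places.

(1.2688, 3.6012)

Read off: b = 2.435, SE = 0.425 for years open.
df = n − k − 1 = 34 − 2 − 1 = 31.
t* = t_{0.005, 31} = 2.744042.
Margin = t* × SE = 2.744042 × 0.425 = 1.166218.
CI: 2.435 ± 1.166218 → (1.2688, 3.6012).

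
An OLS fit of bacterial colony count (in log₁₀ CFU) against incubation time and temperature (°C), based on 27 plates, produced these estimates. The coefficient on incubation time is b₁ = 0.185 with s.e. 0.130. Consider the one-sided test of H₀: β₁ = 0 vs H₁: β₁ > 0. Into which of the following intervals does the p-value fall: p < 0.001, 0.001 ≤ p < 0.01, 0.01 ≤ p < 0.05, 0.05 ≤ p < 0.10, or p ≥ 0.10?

0.05 ≤ p < 0.10

t = 0.185 / 0.130 = 1.423.
df = n − k − 1 = 27 − 2 − 1 = 24.
One-sided p = P(T_{24} > t) ≈ 0.0838.
So 0.05 ≤ p < 0.10.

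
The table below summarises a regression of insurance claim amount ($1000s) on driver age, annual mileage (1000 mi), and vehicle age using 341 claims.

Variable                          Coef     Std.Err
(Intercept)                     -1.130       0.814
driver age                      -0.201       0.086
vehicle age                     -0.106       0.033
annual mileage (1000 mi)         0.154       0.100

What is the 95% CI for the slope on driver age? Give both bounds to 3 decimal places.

(-0.370, -0.032)

Read off: b = -0.201, SE = 0.086 for driver age.
df = n − k − 1 = 341 − 3 − 1 = 337.
t* = t_{0.025, 337} = 1.967028.
Margin = t* × SE = 1.967028 × 0.086 = 0.16916.
CI: -0.201 ± 0.16916 → (-0.370, -0.032).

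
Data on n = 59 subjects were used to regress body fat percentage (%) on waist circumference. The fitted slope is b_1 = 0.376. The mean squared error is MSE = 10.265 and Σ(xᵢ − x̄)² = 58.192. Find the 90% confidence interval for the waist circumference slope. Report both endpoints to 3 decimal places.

(-0.326, 1.078)

SE(b_1) = √(MSE/Sₓₓ) = √(10.265/58.192) = 0.419999.
df = n − 2 = 57.
t* = t_{0.05, 57} = 1.672029.
Margin = t* × SE = 1.672029 × 0.419999 = 0.70225.
CI: 0.376 ± 0.70225 → (-0.326, 1.078).
With 90% confidence, each one-unit increase in waist circumference is associated with a change of between -0.326 and 1.078 % in body fat percentage.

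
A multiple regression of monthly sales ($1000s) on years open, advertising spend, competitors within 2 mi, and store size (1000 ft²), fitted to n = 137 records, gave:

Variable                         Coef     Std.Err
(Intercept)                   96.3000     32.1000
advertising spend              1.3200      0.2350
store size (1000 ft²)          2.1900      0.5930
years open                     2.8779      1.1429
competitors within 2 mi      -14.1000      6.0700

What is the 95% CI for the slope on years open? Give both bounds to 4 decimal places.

(0.6171, 5.1387)

Read off: b = 2.8779, SE = 1.1429 for years open.
df = n − k − 1 = 137 − 4 − 1 = 132.
t* = t_{0.025, 132} = 1.978099.
Margin = t* × SE = 1.978099 × 1.1429 = 2.260769.
CI: 2.8779 ± 2.260769 → (0.6171, 5.1387).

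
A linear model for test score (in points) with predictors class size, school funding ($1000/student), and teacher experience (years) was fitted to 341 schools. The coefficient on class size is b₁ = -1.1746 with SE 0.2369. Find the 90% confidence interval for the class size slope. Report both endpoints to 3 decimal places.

df = n − k − 1 = 341 − 3 − 1 = 337.
t* = t_{0.05, 337} = 1.649388.
Margin = t* × SE = 1.649388 × 0.2369 = 0.39074.
CI: -1.1746 ± 0.39074 → (-1.565, -0.784).
With 90% confidence, each one-unit increase in class size is associated with a change of between -1.565 and -0.784 points in test score, holding the other predictors fixed.

(-1.565, -0.784)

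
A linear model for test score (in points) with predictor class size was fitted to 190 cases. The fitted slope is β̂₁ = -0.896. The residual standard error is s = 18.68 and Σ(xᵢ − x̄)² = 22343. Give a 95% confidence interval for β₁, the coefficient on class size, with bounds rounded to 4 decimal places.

SE(β̂₁) = s/√Sₓₓ = 18.68/√22343 = 0.12497.
df = n − 2 = 188.
t* = t_{0.025, 188} = 1.972663.
Margin = t* × SE = 1.972663 × 0.12497 = 0.246524.
CI: -0.896 ± 0.246524 → (-1.1425, -0.6495).
With 95% confidence, each one-unit increase in class size is associated with a change of between -1.1425 and -0.6495 points in test score.

(-1.1425, -0.6495)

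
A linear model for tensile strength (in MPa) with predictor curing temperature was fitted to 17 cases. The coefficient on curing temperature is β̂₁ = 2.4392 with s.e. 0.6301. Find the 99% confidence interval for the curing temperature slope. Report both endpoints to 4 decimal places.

(0.5825, 4.2959)

df = n − 2 = 17 − 2 = 15.
t* = t_{0.005, 15} = 2.946713.
Margin = t* × SE = 2.946713 × 0.6301 = 1.856724.
CI: 2.4392 ± 1.856724 → (0.5825, 4.2959).
With 99% confidence, each one-unit increase in curing temperature is associated with a change of between 0.5825 and 4.2959 MPa in tensile strength.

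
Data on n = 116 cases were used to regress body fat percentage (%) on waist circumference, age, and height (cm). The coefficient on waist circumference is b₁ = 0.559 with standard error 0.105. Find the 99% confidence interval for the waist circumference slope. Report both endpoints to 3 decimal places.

(0.284, 0.834)

df = n − k − 1 = 116 − 3 − 1 = 112.
t* = t_{0.005, 112} = 2.62044.
Margin = t* × SE = 2.62044 × 0.105 = 0.27515.
CI: 0.559 ± 0.27515 → (0.284, 0.834).
With 99% confidence, each one-unit increase in waist circumference is associated with a change of between 0.284 and 0.834 % in body fat percentage, holding the other predictors fixed.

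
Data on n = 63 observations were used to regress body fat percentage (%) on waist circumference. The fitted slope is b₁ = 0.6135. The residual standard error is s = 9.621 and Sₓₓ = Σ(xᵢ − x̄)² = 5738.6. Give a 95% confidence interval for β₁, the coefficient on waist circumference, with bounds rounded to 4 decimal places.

(0.3595, 0.8675)

SE(b₁) = s/√Sₓₓ = 9.621/√5738.6 = 0.127004.
df = n − 2 = 61.
t* = t_{0.025, 61} = 1.999624.
Margin = t* × SE = 1.999624 × 0.127004 = 0.253960.
CI: 0.6135 ± 0.253960 → (0.3595, 0.8675).
With 95% confidence, each one-unit increase in waist circumference is associated with a change of between 0.3595 and 0.8675 % in body fat percentage.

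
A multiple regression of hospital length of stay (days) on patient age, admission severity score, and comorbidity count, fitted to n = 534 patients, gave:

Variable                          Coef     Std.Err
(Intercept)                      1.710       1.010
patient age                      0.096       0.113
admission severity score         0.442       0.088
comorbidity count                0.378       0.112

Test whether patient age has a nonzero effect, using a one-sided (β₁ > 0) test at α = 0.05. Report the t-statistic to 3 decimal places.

Read off: b = 0.096, SE = 0.113 for patient age.
H₀: β₁ = 0 vs H₁: β₁ > 0.
t = 0.096 / 0.113 = 0.850.
df = n − k − 1 = 534 − 3 − 1 = 530.
One-sided p ≈ 0.1980, which is ≥ 0.05, so fail to reject H₀.
The data do not give significant evidence that the true slope on patient age is positive, holding the other predictors fixed.

t = 0.850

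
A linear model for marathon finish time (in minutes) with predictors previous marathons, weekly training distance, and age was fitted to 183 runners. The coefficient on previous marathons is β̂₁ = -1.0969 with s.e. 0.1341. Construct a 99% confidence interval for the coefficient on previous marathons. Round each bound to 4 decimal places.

(-1.4460, -0.7478)

df = n − k − 1 = 183 − 3 − 1 = 179.
t* = t_{0.005, 179} = 2.603574.
Margin = t* × SE = 2.603574 × 0.1341 = 0.349139.
CI: -1.0969 ± 0.349139 → (-1.4460, -0.7478).
With 99% confidence, each one-unit increase in previous marathons is associated with a change of between -1.4460 and -0.7478 minutes in marathon finish time, holding the other predictors fixed.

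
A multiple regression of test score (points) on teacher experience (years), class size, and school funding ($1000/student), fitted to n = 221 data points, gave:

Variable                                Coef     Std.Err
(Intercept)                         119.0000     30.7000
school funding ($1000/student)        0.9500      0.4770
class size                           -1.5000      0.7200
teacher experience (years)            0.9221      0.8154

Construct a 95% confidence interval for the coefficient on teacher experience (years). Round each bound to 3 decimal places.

Read off: b = 0.9221, SE = 0.8154 for teacher experience (years).
df = n − k − 1 = 221 − 3 − 1 = 217.
t* = t_{0.025, 217} = 1.970956.
Margin = t* × SE = 1.970956 × 0.8154 = 1.60712.
CI: 0.9221 ± 1.60712 → (-0.685, 2.529).

(-0.685, 2.529)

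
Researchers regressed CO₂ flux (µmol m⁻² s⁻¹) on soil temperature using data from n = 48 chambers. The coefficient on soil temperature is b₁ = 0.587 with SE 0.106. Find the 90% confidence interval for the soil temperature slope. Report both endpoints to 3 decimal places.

(0.409, 0.765)

df = n − 2 = 48 − 2 = 46.
t* = t_{0.05, 46} = 1.67866.
Margin = t* × SE = 1.67866 × 0.106 = 0.17794.
CI: 0.587 ± 0.17794 → (0.409, 0.765).
With 90% confidence, each one-unit increase in soil temperature is associated with a change of between 0.409 and 0.765 µmol m⁻² s⁻¹ in CO₂ flux.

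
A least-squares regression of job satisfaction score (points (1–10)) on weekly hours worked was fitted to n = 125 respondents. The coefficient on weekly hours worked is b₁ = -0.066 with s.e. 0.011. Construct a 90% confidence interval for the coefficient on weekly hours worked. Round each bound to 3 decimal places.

(-0.084, -0.048)

df = n − 2 = 125 − 2 = 123.
t* = t_{0.05, 123} = 1.657336.
Margin = t* × SE = 1.657336 × 0.011 = 0.01823.
CI: -0.066 ± 0.01823 → (-0.084, -0.048).
With 90% confidence, each one-unit increase in weekly hours worked is associated with a change of between -0.084 and -0.048 points (1–10) in job satisfaction score.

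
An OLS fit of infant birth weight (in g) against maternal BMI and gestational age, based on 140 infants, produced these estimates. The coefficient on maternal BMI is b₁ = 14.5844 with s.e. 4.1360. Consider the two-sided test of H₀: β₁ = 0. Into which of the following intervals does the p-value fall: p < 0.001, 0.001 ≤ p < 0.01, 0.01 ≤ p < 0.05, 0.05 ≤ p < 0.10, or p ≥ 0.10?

p < 0.001

t = 14.5844 / 4.1360 = 3.526.
df = n − k − 1 = 140 − 2 − 1 = 137.
Two-sided p = 2·P(T_{137} > |t|) ≈ 0.0006.
So p < 0.001.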